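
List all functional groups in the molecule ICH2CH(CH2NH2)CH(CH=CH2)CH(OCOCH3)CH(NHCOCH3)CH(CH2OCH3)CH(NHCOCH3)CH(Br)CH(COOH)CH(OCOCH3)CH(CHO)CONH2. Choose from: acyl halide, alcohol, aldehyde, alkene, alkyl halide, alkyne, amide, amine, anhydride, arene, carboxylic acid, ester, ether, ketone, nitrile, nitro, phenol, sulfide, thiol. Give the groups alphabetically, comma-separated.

Working along the chain:
  ICH2: halogen on an sp³ carbon → alkyl halide.
  CH(CH2NH2): pendant –CH2NH2: N on sp³ C, no adjacent C=O → amine.
  CH(CH=CH2): pendant –CH=CH2: C=C double bond → alkene.
  CH(OCOCH3): pendant –OC(=O)CH3: an acyloxy group → ester.
  CH(NHCOCH3): pendant –NHC(=O)CH3: N bonded to a carbonyl → amide (not amine).
  CH(CH2OCH3): pendant –CH2OCH3: C–O–C linkage → ether.
  CH(NHCOCH3): pendant –NHC(=O)CH3: N bonded to a carbonyl → amide (not amine).
  CH(Br): halogen on an sp³ carbon → alkyl halide.
  CH(COOH): pendant –COOH: carbonyl C bonded to C and –OH → carboxylic acid.
  CH(OCOCH3): pendant –OC(=O)CH3: an acyloxy group → ester.
  CH(CHO): pendant –CHO: carbonyl C bonded to C and H → aldehyde.
  CONH2: –C(=O)NH2: carbonyl C bonded to C and to N → amide (the N is not a separate amine).

aldehyde, alkene, alkyl halide, amide, amine, carboxylic acid, ester, ether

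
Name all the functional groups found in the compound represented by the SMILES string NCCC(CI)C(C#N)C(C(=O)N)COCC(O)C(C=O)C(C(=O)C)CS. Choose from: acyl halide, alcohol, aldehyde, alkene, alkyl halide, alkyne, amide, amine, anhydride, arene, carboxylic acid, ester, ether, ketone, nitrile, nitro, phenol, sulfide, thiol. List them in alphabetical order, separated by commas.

alcohol, aldehyde, alkyl halide, amide, amine, ether, ketone, nitrile, thiol

Taking each segment in turn:
  H2NCH2: –NH2 on an sp³ carbon with no adjacent C=O → amine.
  CH(CH2I): pendant –CH2X: halogen on sp³ carbon → alkyl halide.
  CH(CN): pendant –C≡N: nitrile.
  CH(CONH2): pendant –CONH2: carbonyl C bonded to C and N → amide.
  CH2OCH2: C–O–C with sp³ carbons on both sides and no adjacent C=O → ether.
  CH(OH): –OH on an sp³ carbon → alcohol (secondary).
  CH(CHO): pendant –CHO: carbonyl C bonded to C and H → aldehyde.
  CH(COCH3): pendant –COCH3: carbonyl C bonded to two carbons → ketone.
  CH2SH: –SH on an sp³ carbon → thiol.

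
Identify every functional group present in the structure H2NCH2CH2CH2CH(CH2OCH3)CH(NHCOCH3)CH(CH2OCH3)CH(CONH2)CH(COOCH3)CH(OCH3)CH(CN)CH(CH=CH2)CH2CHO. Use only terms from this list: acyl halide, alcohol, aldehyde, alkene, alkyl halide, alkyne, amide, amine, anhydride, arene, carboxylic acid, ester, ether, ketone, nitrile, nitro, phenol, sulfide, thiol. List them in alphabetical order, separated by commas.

–NH2 on an sp³ carbon with no adjacent C=O → amine.
pendant –CH2OCH3: C–O–C linkage → ether.
pendant –NHC(=O)CH3: N bonded to a carbonyl → amide (not amine).
pendant –CH2OCH3: C–O–C linkage → ether.
pendant –CONH2: carbonyl C bonded to C and N → amide.
pendant –COOCH3: carbonyl C bonded to C and –OCH3 → ester.
pendant –OCH3: C–O–C with sp³ C, no adjacent C=O → ether.
pendant –C≡N: nitrile.
pendant –CH=CH2: C=C double bond → alkene.
terminal –CHO: carbonyl C bonded to H and C → aldehyde.

aldehyde, alkene, amide, amine, ester, ether, nitrile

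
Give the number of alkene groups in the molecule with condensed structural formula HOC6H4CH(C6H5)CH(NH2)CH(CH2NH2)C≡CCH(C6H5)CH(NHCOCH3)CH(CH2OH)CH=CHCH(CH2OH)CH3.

1

Taking each segment in turn:
  HOC6H4: –OH attached directly to an aromatic ring → phenol (not alcohol); the ring itself is an arene.
  CH(C6H5): pendant –C6H5: benzene ring → arene.
  CH(NH2): –NH2 on an sp³ carbon with no adjacent C=O → amine.
  CH(CH2NH2): pendant –CH2NH2: N on sp³ C, no adjacent C=O → amine.
  C≡C: C≡C triple bond → alkyne.
  CH(C6H5): pendant –C6H5: benzene ring → arene.
  CH(NHCOCH3): pendant –NHC(=O)CH3: N bonded to a carbonyl → amide (not amine).
  CH(CH2OH): pendant –CH2OH on an sp³ backbone C → alcohol.
  CH=CH: C=C double bond → alkene.
  CH(CH2OH): pendant –CH2OH on an sp³ backbone C → alcohol.
Alkene appears at: CH=CH → 1.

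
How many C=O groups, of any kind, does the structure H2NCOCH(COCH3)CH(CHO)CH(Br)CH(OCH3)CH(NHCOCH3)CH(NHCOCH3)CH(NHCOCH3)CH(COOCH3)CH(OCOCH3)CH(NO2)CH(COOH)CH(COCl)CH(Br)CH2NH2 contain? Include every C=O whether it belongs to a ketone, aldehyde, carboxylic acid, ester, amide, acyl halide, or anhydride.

H2NCO: amide, 1 C=O (running total 1).
CH(COCH3): ketone, 1 C=O (running total 2).
CH(CHO): aldehyde, 1 C=O (running total 3).
CH(NHCOCH3): amide, 1 C=O (running total 4).
CH(NHCOCH3): amide, 1 C=O (running total 5).
CH(NHCOCH3): amide, 1 C=O (running total 6).
CH(COOCH3): ester, 1 C=O (running total 7).
CH(OCOCH3): ester, 1 C=O (running total 8).
CH(COOH): carboxylic acid, 1 C=O (running total 9).
CH(COCl): acyl halide, 1 C=O (running total 10).

10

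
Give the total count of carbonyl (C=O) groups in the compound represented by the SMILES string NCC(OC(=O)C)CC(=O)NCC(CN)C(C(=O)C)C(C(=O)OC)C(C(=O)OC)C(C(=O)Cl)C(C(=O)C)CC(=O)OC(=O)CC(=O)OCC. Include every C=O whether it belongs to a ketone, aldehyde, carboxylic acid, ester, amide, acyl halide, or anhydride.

CH(OCOCH3): ester, 1 C=O (running total 1).
CH2CONHCH2: amide, 1 C=O (running total 2).
CH(COCH3): ketone, 1 C=O (running total 3).
CH(COOCH3): ester, 1 C=O (running total 4).
CH(COOCH3): ester, 1 C=O (running total 5).
CH(COCl): acyl halide, 1 C=O (running total 6).
CH(COCH3): ketone, 1 C=O (running total 7).
CH2CO-O-COCH2: anhydride, 2 C=O (running total 9).
COOCH2CH3: ester, 1 C=O (running total 10).

10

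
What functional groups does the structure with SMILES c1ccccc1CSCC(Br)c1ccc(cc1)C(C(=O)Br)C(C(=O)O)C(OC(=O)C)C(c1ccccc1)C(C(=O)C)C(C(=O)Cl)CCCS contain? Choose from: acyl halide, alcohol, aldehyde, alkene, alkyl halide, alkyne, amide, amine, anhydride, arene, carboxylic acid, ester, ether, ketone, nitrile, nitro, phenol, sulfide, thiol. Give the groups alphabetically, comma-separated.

acyl halide, alkyl halide, arene, carboxylic acid, ester, ketone, sulfide, thiol

Reading the structure from left to right:
  C6H5: C6H5– phenyl ring → arene.
  CH2SCH2: C–S–C linkage → sulfide (thioether).
  CH(Br): halogen on an sp³ carbon → alkyl halide.
  C6H4: para-disubstituted benzene ring → arene.
  CH(COBr): pendant –C(=O)X: carbonyl C bonded to C and halogen → acyl halide.
  CH(COOH): pendant –COOH: carbonyl C bonded to C and –OH → carboxylic acid.
  CH(OCOCH3): pendant –OC(=O)CH3: an acyloxy group → ester.
  CH(C6H5): pendant –C6H5: benzene ring → arene.
  CH(COCH3): pendant –COCH3: carbonyl C bonded to two carbons → ketone.
  CH(COCl): pendant –C(=O)X: carbonyl C bonded to C and halogen → acyl halide.
  CH2SH: –SH on an sp³ carbon → thiol.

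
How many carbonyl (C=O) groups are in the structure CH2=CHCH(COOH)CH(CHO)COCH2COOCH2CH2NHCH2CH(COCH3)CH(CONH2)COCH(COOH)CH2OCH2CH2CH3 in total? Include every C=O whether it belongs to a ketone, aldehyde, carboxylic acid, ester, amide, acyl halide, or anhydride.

8

CH(COOH): carboxylic acid, 1 C=O (running total 1).
CH(CHO): aldehyde, 1 C=O (running total 2).
CO: ketone, 1 C=O (running total 3).
CH2COOCH2: ester, 1 C=O (running total 4).
CH(COCH3): ketone, 1 C=O (running total 5).
CH(CONH2): amide, 1 C=O (running total 6).
CO: ketone, 1 C=O (running total 7).
CH(COOH): carboxylic acid, 1 C=O (running total 8).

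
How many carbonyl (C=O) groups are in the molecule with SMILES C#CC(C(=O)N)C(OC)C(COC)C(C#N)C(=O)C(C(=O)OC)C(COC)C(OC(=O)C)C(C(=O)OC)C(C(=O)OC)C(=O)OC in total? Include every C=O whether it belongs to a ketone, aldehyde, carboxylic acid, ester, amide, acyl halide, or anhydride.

CH(CONH2): amide, 1 C=O (running total 1).
CO: ketone, 1 C=O (running total 2).
CH(COOCH3): ester, 1 C=O (running total 3).
CH(OCOCH3): ester, 1 C=O (running total 4).
CH(COOCH3): ester, 1 C=O (running total 5).
CH(COOCH3): ester, 1 C=O (running total 6).
COOCH3: ester, 1 C=O (running total 7).

7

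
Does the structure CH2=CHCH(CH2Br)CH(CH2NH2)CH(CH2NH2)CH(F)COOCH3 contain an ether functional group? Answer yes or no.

Taking each segment in turn:
  CH2=CH: C=C double bond → alkene.
  CH(CH2Br): pendant –CH2X: halogen on sp³ carbon → alkyl halide.
  CH(CH2NH2): pendant –CH2NH2: N on sp³ C, no adjacent C=O → amine.
  CH(CH2NH2): pendant –CH2NH2: N on sp³ C, no adjacent C=O → amine.
  CH(F): halogen on an sp³ carbon → alkyl halide.
  COOCH3: –C(=O)OCH3: carbonyl C bonded to C and to –OCH3 → ester (not ketone + ether).
In COOCH3, the C–O–C oxygen is adjacent to a C=O, so it belongs to an ester, not an ether.
The groups actually present are: alkene, alkyl halide, amine, ester.

no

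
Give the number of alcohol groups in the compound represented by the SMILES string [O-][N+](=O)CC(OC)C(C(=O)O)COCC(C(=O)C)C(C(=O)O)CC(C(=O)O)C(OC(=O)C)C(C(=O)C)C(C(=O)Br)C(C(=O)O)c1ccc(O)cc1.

Working along the chain:
  O2NCH2: –NO2 on carbon → nitro group.
  CH(OCH3): pendant –OCH3: C–O–C with sp³ C, no adjacent C=O → ether.
  CH(COOH): pendant –COOH: carbonyl C bonded to C and –OH → carboxylic acid.
  CH2OCH2: C–O–C with sp³ carbons on both sides and no adjacent C=O → ether.
  CH(COCH3): pendant –COCH3: carbonyl C bonded to two carbons → ketone.
  CH(COOH): pendant –COOH: carbonyl C bonded to C and –OH → carboxylic acid.
  CH(COOH): pendant –COOH: carbonyl C bonded to C and –OH → carboxylic acid.
  CH(OCOCH3): pendant –OC(=O)CH3: an acyloxy group → ester.
  CH(COCH3): pendant –COCH3: carbonyl C bonded to two carbons → ketone.
  CH(COBr): pendant –C(=O)X: carbonyl C bonded to C and halogen → acyl halide.
  CH(COOH): pendant –COOH: carbonyl C bonded to C and –OH → carboxylic acid.
  C6H4OH: –OH attached directly to an aromatic ring → phenol (not alcohol); the ring itself is an arene.
No segment is a alcohol: CH(OCH3) is ether, not alcohol; CH(COOH) is carboxylic acid, not alcohol; CH2OCH2 is ether, not alcohol. → 0.

0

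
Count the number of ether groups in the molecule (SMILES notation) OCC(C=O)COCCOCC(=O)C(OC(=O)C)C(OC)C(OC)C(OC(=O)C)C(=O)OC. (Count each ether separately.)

Reading the structure from left to right:
  HOCH2: HO– on an sp³ carbon → alcohol.
  CH(CHO): pendant –CHO: carbonyl C bonded to C and H → aldehyde.
  CH2OCH2: C–O–C with sp³ carbons on both sides and no adjacent C=O → ether.
  CH2OCH2: C–O–C with sp³ carbons on both sides and no adjacent C=O → ether.
  CO: –C(=O)– with carbon on both sides → ketone.
  CH(OCOCH3): pendant –OC(=O)CH3: an acyloxy group → ester.
  CH(OCH3): pendant –OCH3: C–O–C with sp³ C, no adjacent C=O → ether.
  CH(OCH3): pendant –OCH3: C–O–C with sp³ C, no adjacent C=O → ether.
  CH(OCOCH3): pendant –OC(=O)CH3: an acyloxy group → ester.
  COOCH3: –C(=O)OCH3: carbonyl C bonded to C and to –OCH3 → ester (not ketone + ether).
Ether appears at: CH2OCH2, CH2OCH2, CH(OCH3), CH(OCH3) → 4.

4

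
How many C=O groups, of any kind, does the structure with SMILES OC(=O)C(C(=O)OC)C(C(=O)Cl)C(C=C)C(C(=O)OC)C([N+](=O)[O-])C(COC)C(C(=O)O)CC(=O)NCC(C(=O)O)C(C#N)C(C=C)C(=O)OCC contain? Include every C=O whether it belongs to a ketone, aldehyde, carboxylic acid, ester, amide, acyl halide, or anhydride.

8

HOOC: carboxylic acid, 1 C=O (running total 1).
CH(COOCH3): ester, 1 C=O (running total 2).
CH(COCl): acyl halide, 1 C=O (running total 3).
CH(COOCH3): ester, 1 C=O (running total 4).
CH(COOH): carboxylic acid, 1 C=O (running total 5).
CH2CONHCH2: amide, 1 C=O (running total 6).
CH(COOH): carboxylic acid, 1 C=O (running total 7).
COOCH2CH3: ester, 1 C=O (running total 8).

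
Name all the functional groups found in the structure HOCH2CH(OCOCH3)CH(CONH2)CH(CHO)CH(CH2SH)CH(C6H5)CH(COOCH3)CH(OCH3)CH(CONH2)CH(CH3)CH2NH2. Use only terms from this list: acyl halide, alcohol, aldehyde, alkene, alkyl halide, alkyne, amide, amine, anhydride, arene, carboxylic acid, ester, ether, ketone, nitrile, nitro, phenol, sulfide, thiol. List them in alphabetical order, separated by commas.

alcohol, aldehyde, amide, amine, arene, ester, ether, thiol

HO– on an sp³ carbon → alcohol.
pendant –OC(=O)CH3: an acyloxy group → ester.
pendant –CONH2: carbonyl C bonded to C and N → amide.
pendant –CHO: carbonyl C bonded to C and H → aldehyde.
pendant –CH2SH → thiol.
pendant –C6H5: benzene ring → arene.
pendant –COOCH3: carbonyl C bonded to C and –OCH3 → ester.
pendant –OCH3: C–O–C with sp³ C, no adjacent C=O → ether.
pendant –CONH2: carbonyl C bonded to C and N → amide.
–NH2 on an sp³ carbon with no adjacent C=O → amine.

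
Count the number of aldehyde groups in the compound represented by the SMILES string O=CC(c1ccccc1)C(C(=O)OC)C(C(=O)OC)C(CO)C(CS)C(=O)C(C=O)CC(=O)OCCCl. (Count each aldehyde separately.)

2

terminal –CHO: carbonyl C bonded to H and C → aldehyde.
pendant –C6H5: benzene ring → arene.
pendant –COOCH3: carbonyl C bonded to C and –OCH3 → ester.
pendant –COOCH3: carbonyl C bonded to C and –OCH3 → ester.
pendant –CH2OH on an sp³ backbone C → alcohol.
pendant –CH2SH → thiol.
–C(=O)– with carbon on both sides → ketone.
pendant –CHO: carbonyl C bonded to C and H → aldehyde.
–C(=O)–O–C with C on the carbonyl side → ester.
halogen on an sp³ carbon → alkyl halide.
Aldehyde appears at: OHC, CH(CHO) → 2.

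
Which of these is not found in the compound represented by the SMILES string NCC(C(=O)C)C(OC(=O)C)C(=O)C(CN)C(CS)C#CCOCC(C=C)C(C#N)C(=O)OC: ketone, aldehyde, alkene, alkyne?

aldehyde

alkyne: present (C≡C — C≡C triple bond → alkyne).
ketone: present (CH(COCH3) — pendant –COCH3: carbonyl C bonded to two carbons → ketone).
alkene: present (CH(CH=CH2) — pendant –CH=CH2: C=C double bond → alkene).
aldehyde: absent. In each of CH(COCH3) and CO, the carbonyl carbon is bonded to two carbons, so it is a ketone, not an aldehyde.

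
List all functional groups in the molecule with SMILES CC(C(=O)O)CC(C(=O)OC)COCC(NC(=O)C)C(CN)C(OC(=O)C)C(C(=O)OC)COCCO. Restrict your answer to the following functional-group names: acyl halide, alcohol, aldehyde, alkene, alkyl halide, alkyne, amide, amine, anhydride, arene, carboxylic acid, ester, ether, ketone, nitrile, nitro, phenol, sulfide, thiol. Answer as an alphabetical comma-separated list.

Reading the structure from left to right:
  CH(COOH): pendant –COOH: carbonyl C bonded to C and –OH → carboxylic acid.
  CH(COOCH3): pendant –COOCH3: carbonyl C bonded to C and –OCH3 → ester.
  CH2OCH2: C–O–C with sp³ carbons on both sides and no adjacent C=O → ether.
  CH(NHCOCH3): pendant –NHC(=O)CH3: N bonded to a carbonyl → amide (not amine).
  CH(CH2NH2): pendant –CH2NH2: N on sp³ C, no adjacent C=O → amine.
  CH(OCOCH3): pendant –OC(=O)CH3: an acyloxy group → ester.
  CH(COOCH3): pendant –COOCH3: carbonyl C bonded to C and –OCH3 → ester.
  CH2OCH2: C–O–C with sp³ carbons on both sides and no adjacent C=O → ether.
  CH2OH: –OH on an sp³ carbon → alcohol.

alcohol, amide, amine, carboxylic acid, ester, ether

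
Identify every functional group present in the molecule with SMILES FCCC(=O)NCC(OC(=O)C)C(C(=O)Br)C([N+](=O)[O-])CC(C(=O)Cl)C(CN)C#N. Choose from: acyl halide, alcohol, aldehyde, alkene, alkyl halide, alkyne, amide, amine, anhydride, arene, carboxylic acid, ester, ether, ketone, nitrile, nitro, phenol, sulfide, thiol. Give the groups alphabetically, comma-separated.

Reading the structure from left to right:
  FCH2: halogen on an sp³ carbon → alkyl halide.
  CH2CONHCH2: –C(=O)–N– linkage → amide (the N is not an amine).
  CH(OCOCH3): pendant –OC(=O)CH3: an acyloxy group → ester.
  CH(COBr): pendant –C(=O)X: carbonyl C bonded to C and halogen → acyl halide.
  CH(NO2): –NO2 on an sp³ carbon → nitro (the N=O is not a carbonyl).
  CH(COCl): pendant –C(=O)X: carbonyl C bonded to C and halogen → acyl halide.
  CH(CH2NH2): pendant –CH2NH2: N on sp³ C, no adjacent C=O → amine.
  CN: –C≡N: carbon triple-bonded to nitrogen → nitrile.

acyl halide, alkyl halide, amide, amine, ester, nitrile, nitro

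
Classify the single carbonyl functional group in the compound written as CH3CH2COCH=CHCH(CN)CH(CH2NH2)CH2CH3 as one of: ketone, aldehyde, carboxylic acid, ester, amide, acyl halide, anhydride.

ketone

The carbonyl is in the CO segment: –C(=O)– with carbon on both sides → ketone.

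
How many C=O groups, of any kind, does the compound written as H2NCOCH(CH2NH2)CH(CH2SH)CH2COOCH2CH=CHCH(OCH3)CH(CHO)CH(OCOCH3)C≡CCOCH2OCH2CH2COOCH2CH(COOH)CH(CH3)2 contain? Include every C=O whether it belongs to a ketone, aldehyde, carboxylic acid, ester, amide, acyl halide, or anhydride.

H2NCO: amide, 1 C=O (running total 1).
CH2COOCH2: ester, 1 C=O (running total 2).
CH(CHO): aldehyde, 1 C=O (running total 3).
CH(OCOCH3): ester, 1 C=O (running total 4).
CO: ketone, 1 C=O (running total 5).
CH2COOCH2: ester, 1 C=O (running total 6).
CH(COOH): carboxylic acid, 1 C=O (running total 7).

7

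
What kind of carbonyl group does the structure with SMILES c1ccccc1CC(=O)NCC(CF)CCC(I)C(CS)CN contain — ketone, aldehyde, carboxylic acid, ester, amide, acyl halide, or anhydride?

The carbonyl is in the CH2CONHCH2 segment: –C(=O)–N– linkage → amide (the N is not an amine).

amide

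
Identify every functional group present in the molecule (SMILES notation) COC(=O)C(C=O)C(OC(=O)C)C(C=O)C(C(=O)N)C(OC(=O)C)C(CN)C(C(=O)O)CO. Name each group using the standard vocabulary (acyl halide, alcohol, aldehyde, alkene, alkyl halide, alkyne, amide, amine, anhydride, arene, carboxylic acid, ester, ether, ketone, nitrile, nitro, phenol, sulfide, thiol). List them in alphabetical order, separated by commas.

alcohol, aldehyde, amide, amine, carboxylic acid, ester

Reading the structure from left to right:
  CH3OOC: CH3O–C(=O)–: carbonyl C bonded to C and to –OCH3 → ester (not ketone + ether).
  CH(CHO): pendant –CHO: carbonyl C bonded to C and H → aldehyde.
  CH(OCOCH3): pendant –OC(=O)CH3: an acyloxy group → ester.
  CH(CHO): pendant –CHO: carbonyl C bonded to C and H → aldehyde.
  CH(CONH2): pendant –CONH2: carbonyl C bonded to C and N → amide.
  CH(OCOCH3): pendant –OC(=O)CH3: an acyloxy group → ester.
  CH(CH2NH2): pendant –CH2NH2: N on sp³ C, no adjacent C=O → amine.
  CH(COOH): pendant –COOH: carbonyl C bonded to C and –OH → carboxylic acid.
  CH2OH: –OH on an sp³ carbon → alcohol.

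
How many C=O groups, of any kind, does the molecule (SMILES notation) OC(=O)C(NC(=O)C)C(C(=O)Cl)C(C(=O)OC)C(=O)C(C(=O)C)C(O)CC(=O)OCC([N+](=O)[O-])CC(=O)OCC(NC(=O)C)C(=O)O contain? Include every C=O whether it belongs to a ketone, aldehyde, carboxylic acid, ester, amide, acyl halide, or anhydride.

10

HOOC: carboxylic acid, 1 C=O (running total 1).
CH(NHCOCH3): amide, 1 C=O (running total 2).
CH(COCl): acyl halide, 1 C=O (running total 3).
CH(COOCH3): ester, 1 C=O (running total 4).
CO: ketone, 1 C=O (running total 5).
CH(COCH3): ketone, 1 C=O (running total 6).
CH2COOCH2: ester, 1 C=O (running total 7).
CH2COOCH2: ester, 1 C=O (running total 8).
CH(NHCOCH3): amide, 1 C=O (running total 9).
COOH: carboxylic acid, 1 C=O (running total 10).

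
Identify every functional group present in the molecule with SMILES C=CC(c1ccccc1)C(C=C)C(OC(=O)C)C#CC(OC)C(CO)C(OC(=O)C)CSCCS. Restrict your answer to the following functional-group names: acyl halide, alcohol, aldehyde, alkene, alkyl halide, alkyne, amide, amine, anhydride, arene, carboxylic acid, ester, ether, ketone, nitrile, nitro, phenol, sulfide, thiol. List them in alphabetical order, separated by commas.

alcohol, alkene, alkyne, arene, ester, ether, sulfide, thiol

C=C double bond → alkene.
pendant –C6H5: benzene ring → arene.
pendant –CH=CH2: C=C double bond → alkene.
pendant –OC(=O)CH3: an acyloxy group → ester.
C≡C triple bond → alkyne.
pendant –OCH3: C–O–C with sp³ C, no adjacent C=O → ether.
pendant –CH2OH on an sp³ backbone C → alcohol.
pendant –OC(=O)CH3: an acyloxy group → ester.
C–S–C linkage → sulfide (thioether).
–SH on an sp³ carbon → thiol.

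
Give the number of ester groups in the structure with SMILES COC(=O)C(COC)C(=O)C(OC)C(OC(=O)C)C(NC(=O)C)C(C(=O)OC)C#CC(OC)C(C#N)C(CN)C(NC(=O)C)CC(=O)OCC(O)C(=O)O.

Taking each segment in turn:
  CH3OOC: CH3O–C(=O)–: carbonyl C bonded to C and to –OCH3 → ester (not ketone + ether).
  CH(CH2OCH3): pendant –CH2OCH3: C–O–C linkage → ether.
  CO: –C(=O)– with carbon on both sides → ketone.
  CH(OCH3): pendant –OCH3: C–O–C with sp³ C, no adjacent C=O → ether.
  CH(OCOCH3): pendant –OC(=O)CH3: an acyloxy group → ester.
  CH(NHCOCH3): pendant –NHC(=O)CH3: N bonded to a carbonyl → amide (not amine).
  CH(COOCH3): pendant –COOCH3: carbonyl C bonded to C and –OCH3 → ester.
  C≡C: C≡C triple bond → alkyne.
  CH(OCH3): pendant –OCH3: C–O–C with sp³ C, no adjacent C=O → ether.
  CH(CN): pendant –C≡N: nitrile.
  CH(CH2NH2): pendant –CH2NH2: N on sp³ C, no adjacent C=O → amine.
  CH(NHCOCH3): pendant –NHC(=O)CH3: N bonded to a carbonyl → amide (not amine).
  CH2COOCH2: –C(=O)–O–C with C on the carbonyl side → ester.
  CH(OH): –OH on an sp³ carbon → alcohol (secondary).
  COOH: –COOH: carbonyl C bonded to –OH and C → carboxylic acid (the –OH is not a separate alcohol).
Ester appears at: CH3OOC, CH(OCOCH3), CH(COOCH3), CH2COOCH2 → 4.

4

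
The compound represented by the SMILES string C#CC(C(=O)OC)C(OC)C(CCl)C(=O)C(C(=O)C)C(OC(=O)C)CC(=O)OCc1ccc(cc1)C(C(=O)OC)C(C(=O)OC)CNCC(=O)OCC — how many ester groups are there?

6

C≡C triple bond → alkyne.
pendant –COOCH3: carbonyl C bonded to C and –OCH3 → ester.
pendant –OCH3: C–O–C with sp³ C, no adjacent C=O → ether.
pendant –CH2X: halogen on sp³ carbon → alkyl halide.
–C(=O)– with carbon on both sides → ketone.
pendant –COCH3: carbonyl C bonded to two carbons → ketone.
pendant –OC(=O)CH3: an acyloxy group → ester.
–C(=O)–O–C with C on the carbonyl side → ester.
para-disubstituted benzene ring → arene.
pendant –COOCH3: carbonyl C bonded to C and –OCH3 → ester.
pendant –COOCH3: carbonyl C bonded to C and –OCH3 → ester.
C–N–C with sp³ carbons and no adjacent C=O → amine (secondary).
–C(=O)OCH2CH3: carbonyl C bonded to C and to –OEt → ester.
Ester appears at: CH(COOCH3), CH(OCOCH3), CH2COOCH2, CH(COOCH3), CH(COOCH3), COOCH2CH3 → 6.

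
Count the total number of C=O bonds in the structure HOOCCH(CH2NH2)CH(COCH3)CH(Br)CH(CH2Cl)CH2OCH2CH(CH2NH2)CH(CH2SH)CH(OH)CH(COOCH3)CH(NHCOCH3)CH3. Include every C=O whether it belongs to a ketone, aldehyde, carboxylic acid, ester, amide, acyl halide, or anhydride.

HOOC: carboxylic acid, 1 C=O (running total 1).
CH(COCH3): ketone, 1 C=O (running total 2).
CH(COOCH3): ester, 1 C=O (running total 3).
CH(NHCOCH3): amide, 1 C=O (running total 4).

4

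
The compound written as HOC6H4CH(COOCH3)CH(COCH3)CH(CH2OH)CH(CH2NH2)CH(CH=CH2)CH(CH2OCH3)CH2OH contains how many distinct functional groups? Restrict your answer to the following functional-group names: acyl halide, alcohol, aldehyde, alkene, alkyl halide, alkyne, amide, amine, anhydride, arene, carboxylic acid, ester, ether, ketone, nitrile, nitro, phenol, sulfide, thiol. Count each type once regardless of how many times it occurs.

8

Working along the chain:
  HOC6H4: –OH attached directly to an aromatic ring → phenol (not alcohol); the ring itself is an arene.
  CH(COOCH3): pendant –COOCH3: carbonyl C bonded to C and –OCH3 → ester.
  CH(COCH3): pendant –COCH3: carbonyl C bonded to two carbons → ketone.
  CH(CH2OH): pendant –CH2OH on an sp³ backbone C → alcohol.
  CH(CH2NH2): pendant –CH2NH2: N on sp³ C, no adjacent C=O → amine.
  CH(CH=CH2): pendant –CH=CH2: C=C double bond → alkene.
  CH(CH2OCH3): pendant –CH2OCH3: C–O–C linkage → ether.
  CH2OH: –OH on an sp³ carbon → alcohol.
Distinct types present: alcohol, alkene, amine, arene, ester, ether, ketone, phenol.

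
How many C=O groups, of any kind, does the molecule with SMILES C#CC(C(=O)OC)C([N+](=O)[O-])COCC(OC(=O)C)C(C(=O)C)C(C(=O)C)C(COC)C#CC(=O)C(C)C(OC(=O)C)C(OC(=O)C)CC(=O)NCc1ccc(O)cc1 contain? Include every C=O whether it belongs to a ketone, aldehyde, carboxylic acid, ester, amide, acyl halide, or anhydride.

8

CH(COOCH3): ester, 1 C=O (running total 1).
CH(OCOCH3): ester, 1 C=O (running total 2).
CH(COCH3): ketone, 1 C=O (running total 3).
CH(COCH3): ketone, 1 C=O (running total 4).
CO: ketone, 1 C=O (running total 5).
CH(OCOCH3): ester, 1 C=O (running total 6).
CH(OCOCH3): ester, 1 C=O (running total 7).
CH2CONHCH2: amide, 1 C=O (running total 8).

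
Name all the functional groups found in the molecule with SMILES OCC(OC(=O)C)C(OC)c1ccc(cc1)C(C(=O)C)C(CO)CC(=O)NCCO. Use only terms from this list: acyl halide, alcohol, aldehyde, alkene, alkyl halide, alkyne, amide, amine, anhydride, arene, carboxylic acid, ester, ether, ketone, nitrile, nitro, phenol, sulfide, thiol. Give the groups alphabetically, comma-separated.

alcohol, amide, arene, ester, ether, ketone

HO– on an sp³ carbon → alcohol.
pendant –OC(=O)CH3: an acyloxy group → ester.
pendant –OCH3: C–O–C with sp³ C, no adjacent C=O → ether.
para-disubstituted benzene ring → arene.
pendant –COCH3: carbonyl C bonded to two carbons → ketone.
pendant –CH2OH on an sp³ backbone C → alcohol.
–C(=O)–N– linkage → amide (the N is not an amine).
–OH on an sp³ carbon → alcohol.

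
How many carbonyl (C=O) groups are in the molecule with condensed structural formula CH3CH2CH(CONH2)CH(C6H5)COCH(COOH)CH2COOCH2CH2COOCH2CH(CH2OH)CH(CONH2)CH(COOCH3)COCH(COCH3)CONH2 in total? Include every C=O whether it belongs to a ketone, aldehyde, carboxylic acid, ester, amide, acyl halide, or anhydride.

10

CH(CONH2): amide, 1 C=O (running total 1).
CO: ketone, 1 C=O (running total 2).
CH(COOH): carboxylic acid, 1 C=O (running total 3).
CH2COOCH2: ester, 1 C=O (running total 4).
CH2COOCH2: ester, 1 C=O (running total 5).
CH(CONH2): amide, 1 C=O (running total 6).
CH(COOCH3): ester, 1 C=O (running total 7).
CO: ketone, 1 C=O (running total 8).
CH(COCH3): ketone, 1 C=O (running total 9).
CONH2: amide, 1 C=O (running total 10).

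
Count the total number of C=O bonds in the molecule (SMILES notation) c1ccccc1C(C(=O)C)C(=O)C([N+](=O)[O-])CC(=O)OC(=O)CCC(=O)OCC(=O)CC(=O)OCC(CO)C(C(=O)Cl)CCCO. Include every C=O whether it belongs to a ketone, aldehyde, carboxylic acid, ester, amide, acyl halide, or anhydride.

CH(COCH3): ketone, 1 C=O (running total 1).
CO: ketone, 1 C=O (running total 2).
CH2CO-O-COCH2: anhydride, 2 C=O (running total 4).
CH2COOCH2: ester, 1 C=O (running total 5).
CO: ketone, 1 C=O (running total 6).
CH2COOCH2: ester, 1 C=O (running total 7).
CH(COCl): acyl halide, 1 C=O (running total 8).

8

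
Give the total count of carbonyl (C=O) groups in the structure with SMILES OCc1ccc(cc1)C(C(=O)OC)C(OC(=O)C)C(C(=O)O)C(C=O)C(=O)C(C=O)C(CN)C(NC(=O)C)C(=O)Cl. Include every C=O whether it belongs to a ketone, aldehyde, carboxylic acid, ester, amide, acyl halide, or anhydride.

8

CH(COOCH3): ester, 1 C=O (running total 1).
CH(OCOCH3): ester, 1 C=O (running total 2).
CH(COOH): carboxylic acid, 1 C=O (running total 3).
CH(CHO): aldehyde, 1 C=O (running total 4).
CO: ketone, 1 C=O (running total 5).
CH(CHO): aldehyde, 1 C=O (running total 6).
CH(NHCOCH3): amide, 1 C=O (running total 7).
COCl: acyl halide, 1 C=O (running total 8).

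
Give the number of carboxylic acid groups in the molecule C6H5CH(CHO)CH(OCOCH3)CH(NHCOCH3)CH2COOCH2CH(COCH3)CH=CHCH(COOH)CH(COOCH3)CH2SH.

1

C6H5– phenyl ring → arene.
pendant –CHO: carbonyl C bonded to C and H → aldehyde.
pendant –OC(=O)CH3: an acyloxy group → ester.
pendant –NHC(=O)CH3: N bonded to a carbonyl → amide (not amine).
–C(=O)–O–C with C on the carbonyl side → ester.
pendant –COCH3: carbonyl C bonded to two carbons → ketone.
C=C double bond → alkene.
pendant –COOH: carbonyl C bonded to C and –OH → carboxylic acid.
pendant –COOCH3: carbonyl C bonded to C and –OCH3 → ester.
–SH on an sp³ carbon → thiol.
Carboxylic acid appears at: CH(COOH) → 1.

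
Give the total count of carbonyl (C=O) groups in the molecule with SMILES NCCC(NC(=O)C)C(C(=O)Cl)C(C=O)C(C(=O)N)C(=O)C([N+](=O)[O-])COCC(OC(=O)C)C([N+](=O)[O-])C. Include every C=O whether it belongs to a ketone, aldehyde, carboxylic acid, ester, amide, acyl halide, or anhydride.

6

CH(NHCOCH3): amide, 1 C=O (running total 1).
CH(COCl): acyl halide, 1 C=O (running total 2).
CH(CHO): aldehyde, 1 C=O (running total 3).
CH(CONH2): amide, 1 C=O (running total 4).
CO: ketone, 1 C=O (running total 5).
CH(OCOCH3): ester, 1 C=O (running total 6).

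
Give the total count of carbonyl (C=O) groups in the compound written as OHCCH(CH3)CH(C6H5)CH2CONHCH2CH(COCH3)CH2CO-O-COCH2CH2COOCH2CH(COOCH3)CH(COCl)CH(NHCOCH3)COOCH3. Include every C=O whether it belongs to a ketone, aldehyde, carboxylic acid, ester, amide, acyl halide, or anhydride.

OHC: aldehyde, 1 C=O (running total 1).
CH2CONHCH2: amide, 1 C=O (running total 2).
CH(COCH3): ketone, 1 C=O (running total 3).
CH2CO-O-COCH2: anhydride, 2 C=O (running total 5).
CH2COOCH2: ester, 1 C=O (running total 6).
CH(COOCH3): ester, 1 C=O (running total 7).
CH(COCl): acyl halide, 1 C=O (running total 8).
CH(NHCOCH3): amide, 1 C=O (running total 9).
COOCH3: ester, 1 C=O (running total 10).

10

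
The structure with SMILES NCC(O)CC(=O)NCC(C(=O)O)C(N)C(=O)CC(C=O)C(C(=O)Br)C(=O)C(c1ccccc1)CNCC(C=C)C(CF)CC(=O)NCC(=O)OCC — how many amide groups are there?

2

Working along the chain:
  H2NCH2: –NH2 on an sp³ carbon with no adjacent C=O → amine.
  CH(OH): –OH on an sp³ carbon → alcohol (secondary).
  CH2CONHCH2: –C(=O)–N– linkage → amide (the N is not an amine).
  CH(COOH): pendant –COOH: carbonyl C bonded to C and –OH → carboxylic acid.
  CH(NH2): –NH2 on an sp³ carbon with no adjacent C=O → amine.
  CO: –C(=O)– with carbon on both sides → ketone.
  CH(CHO): pendant –CHO: carbonyl C bonded to C and H → aldehyde.
  CH(COBr): pendant –C(=O)X: carbonyl C bonded to C and halogen → acyl halide.
  CO: –C(=O)– with carbon on both sides → ketone.
  CH(C6H5): pendant –C6H5: benzene ring → arene.
  CH2NHCH2: C–N–C with sp³ carbons and no adjacent C=O → amine (secondary).
  CH(CH=CH2): pendant –CH=CH2: C=C double bond → alkene.
  CH(CH2F): pendant –CH2X: halogen on sp³ carbon → alkyl halide.
  CH2CONHCH2: –C(=O)–N– linkage → amide (the N is not an amine).
  COOCH2CH3: –C(=O)OCH2CH3: carbonyl C bonded to C and to –OEt → ester.
Amide appears at: CH2CONHCH2, CH2CONHCH2 → 2.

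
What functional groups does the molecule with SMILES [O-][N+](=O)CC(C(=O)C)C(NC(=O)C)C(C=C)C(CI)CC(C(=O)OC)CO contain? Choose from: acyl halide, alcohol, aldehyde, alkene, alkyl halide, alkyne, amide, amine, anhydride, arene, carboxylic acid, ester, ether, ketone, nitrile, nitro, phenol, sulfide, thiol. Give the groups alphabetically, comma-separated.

Taking each segment in turn:
  O2NCH2: –NO2 on carbon → nitro group.
  CH(COCH3): pendant –COCH3: carbonyl C bonded to two carbons → ketone.
  CH(NHCOCH3): pendant –NHC(=O)CH3: N bonded to a carbonyl → amide (not amine).
  CH(CH=CH2): pendant –CH=CH2: C=C double bond → alkene.
  CH(CH2I): pendant –CH2X: halogen on sp³ carbon → alkyl halide.
  CH(COOCH3): pendant –COOCH3: carbonyl C bonded to C and –OCH3 → ester.
  CH2OH: –OH on an sp³ carbon → alcohol.

alcohol, alkene, alkyl halide, amide, ester, ketone, nitro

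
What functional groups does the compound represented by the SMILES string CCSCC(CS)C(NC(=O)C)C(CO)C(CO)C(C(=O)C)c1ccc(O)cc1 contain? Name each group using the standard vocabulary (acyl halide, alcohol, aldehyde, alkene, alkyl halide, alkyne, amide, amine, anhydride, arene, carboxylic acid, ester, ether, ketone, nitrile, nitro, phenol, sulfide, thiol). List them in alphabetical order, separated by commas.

alcohol, amide, arene, ketone, phenol, sulfide, thiol

C–S–C linkage → sulfide (thioether).
pendant –CH2SH → thiol.
pendant –NHC(=O)CH3: N bonded to a carbonyl → amide (not amine).
pendant –CH2OH on an sp³ backbone C → alcohol.
pendant –CH2OH on an sp³ backbone C → alcohol.
pendant –COCH3: carbonyl C bonded to two carbons → ketone.
–OH attached directly to an aromatic ring → phenol (not alcohol); the ring itself is an arene.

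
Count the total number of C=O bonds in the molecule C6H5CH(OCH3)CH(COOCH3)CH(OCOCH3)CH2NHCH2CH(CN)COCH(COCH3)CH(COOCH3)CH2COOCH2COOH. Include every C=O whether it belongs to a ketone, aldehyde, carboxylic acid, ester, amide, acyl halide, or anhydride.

7

CH(COOCH3): ester, 1 C=O (running total 1).
CH(OCOCH3): ester, 1 C=O (running total 2).
CO: ketone, 1 C=O (running total 3).
CH(COCH3): ketone, 1 C=O (running total 4).
CH(COOCH3): ester, 1 C=O (running total 5).
CH2COOCH2: ester, 1 C=O (running total 6).
COOH: carboxylic acid, 1 C=O (running total 7).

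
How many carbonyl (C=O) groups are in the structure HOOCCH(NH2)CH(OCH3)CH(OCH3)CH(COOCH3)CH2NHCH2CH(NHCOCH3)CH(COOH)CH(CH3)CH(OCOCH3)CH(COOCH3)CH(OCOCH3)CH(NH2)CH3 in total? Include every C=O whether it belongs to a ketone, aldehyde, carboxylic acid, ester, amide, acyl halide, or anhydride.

7

HOOC: carboxylic acid, 1 C=O (running total 1).
CH(COOCH3): ester, 1 C=O (running total 2).
CH(NHCOCH3): amide, 1 C=O (running total 3).
CH(COOH): carboxylic acid, 1 C=O (running total 4).
CH(OCOCH3): ester, 1 C=O (running total 5).
CH(COOCH3): ester, 1 C=O (running total 6).
CH(OCOCH3): ester, 1 C=O (running total 7).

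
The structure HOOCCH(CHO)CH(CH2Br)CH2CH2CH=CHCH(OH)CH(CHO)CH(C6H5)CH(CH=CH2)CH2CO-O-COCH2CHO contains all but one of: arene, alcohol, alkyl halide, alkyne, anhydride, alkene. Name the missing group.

alkyne

alcohol: present (CH(OH) — –OH on an sp³ carbon → alcohol (secondary)).
anhydride: present (CH2CO-O-COCH2 — two acyl groups sharing one oxygen, –C(=O)–O–C(=O)– → anhydride).
alkyl halide: present (CH(CH2Br) — pendant –CH2X: halogen on sp³ carbon → alkyl halide).
arene: present (CH(C6H5) — pendant –C6H5: benzene ring → arene).
alkene: present (CH=CH — C=C double bond → alkene).
alkyne: no segment matches this pattern.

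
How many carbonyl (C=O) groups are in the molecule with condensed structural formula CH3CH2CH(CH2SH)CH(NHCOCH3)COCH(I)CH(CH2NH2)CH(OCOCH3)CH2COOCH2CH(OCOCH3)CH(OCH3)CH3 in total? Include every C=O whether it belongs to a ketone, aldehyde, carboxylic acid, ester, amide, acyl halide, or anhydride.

CH(NHCOCH3): amide, 1 C=O (running total 1).
CO: ketone, 1 C=O (running total 2).
CH(OCOCH3): ester, 1 C=O (running total 3).
CH2COOCH2: ester, 1 C=O (running total 4).
CH(OCOCH3): ester, 1 C=O (running total 5).

5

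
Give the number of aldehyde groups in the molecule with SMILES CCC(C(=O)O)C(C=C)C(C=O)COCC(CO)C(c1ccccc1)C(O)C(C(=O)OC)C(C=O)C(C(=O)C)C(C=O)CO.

3

pendant –COOH: carbonyl C bonded to C and –OH → carboxylic acid.
pendant –CH=CH2: C=C double bond → alkene.
pendant –CHO: carbonyl C bonded to C and H → aldehyde.
C–O–C with sp³ carbons on both sides and no adjacent C=O → ether.
pendant –CH2OH on an sp³ backbone C → alcohol.
pendant –C6H5: benzene ring → arene.
–OH on an sp³ carbon → alcohol (secondary).
pendant –COOCH3: carbonyl C bonded to C and –OCH3 → ester.
pendant –CHO: carbonyl C bonded to C and H → aldehyde.
pendant –COCH3: carbonyl C bonded to two carbons → ketone.
pendant –CHO: carbonyl C bonded to C and H → aldehyde.
–OH on an sp³ carbon → alcohol.
Aldehyde appears at: CH(CHO), CH(CHO), CH(CHO) → 3.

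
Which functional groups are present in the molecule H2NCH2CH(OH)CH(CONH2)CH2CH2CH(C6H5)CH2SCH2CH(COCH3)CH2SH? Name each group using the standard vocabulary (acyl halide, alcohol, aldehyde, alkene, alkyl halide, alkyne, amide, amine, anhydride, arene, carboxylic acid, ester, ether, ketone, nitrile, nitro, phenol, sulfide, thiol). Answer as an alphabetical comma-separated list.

Working along the chain:
  H2NCH2: –NH2 on an sp³ carbon with no adjacent C=O → amine.
  CH(OH): –OH on an sp³ carbon → alcohol (secondary).
  CH(CONH2): pendant –CONH2: carbonyl C bonded to C and N → amide.
  CH(C6H5): pendant –C6H5: benzene ring → arene.
  CH2SCH2: C–S–C linkage → sulfide (thioether).
  CH(COCH3): pendant –COCH3: carbonyl C bonded to two carbons → ketone.
  CH2SH: –SH on an sp³ carbon → thiol.

alcohol, amide, amine, arene, ketone, sulfide, thiol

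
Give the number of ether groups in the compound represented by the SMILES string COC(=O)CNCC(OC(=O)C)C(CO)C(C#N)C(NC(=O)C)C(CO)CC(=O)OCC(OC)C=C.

1

Working along the chain:
  CH3OOC: CH3O–C(=O)–: carbonyl C bonded to C and to –OCH3 → ester (not ketone + ether).
  CH2NHCH2: C–N–C with sp³ carbons and no adjacent C=O → amine (secondary).
  CH(OCOCH3): pendant –OC(=O)CH3: an acyloxy group → ester.
  CH(CH2OH): pendant –CH2OH on an sp³ backbone C → alcohol.
  CH(CN): pendant –C≡N: nitrile.
  CH(NHCOCH3): pendant –NHC(=O)CH3: N bonded to a carbonyl → amide (not amine).
  CH(CH2OH): pendant –CH2OH on an sp³ backbone C → alcohol.
  CH2COOCH2: –C(=O)–O–C with C on the carbonyl side → ester.
  CH(OCH3): pendant –OCH3: C–O–C with sp³ C, no adjacent C=O → ether.
  CH=CH2: C=C double bond → alkene.
Ether appears at: CH(OCH3) → 1.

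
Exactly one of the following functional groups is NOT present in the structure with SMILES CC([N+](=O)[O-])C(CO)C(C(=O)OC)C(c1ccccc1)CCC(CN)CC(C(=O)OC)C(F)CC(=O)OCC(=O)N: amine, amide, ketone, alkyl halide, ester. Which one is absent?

ketone

ester: present (CH(COOCH3) — pendant –COOCH3: carbonyl C bonded to C and –OCH3 → ester).
alkyl halide: present (CH(F) — halogen on an sp³ carbon → alkyl halide).
amine: present (CH(CH2NH2) — pendant –CH2NH2: N on sp³ C, no adjacent C=O → amine).
amide: present (CONH2 — –C(=O)NH2: carbonyl C bonded to C and to N → amide (the N is not a separate amine)).
ketone: absent. In each of CH(COOCH3) and CH2COOCH2, the C=O is bonded to an –O–C group, which defines an ester, not a ketone. In CONH2, the C=O is bonded to nitrogen, which defines an amide, not a ketone.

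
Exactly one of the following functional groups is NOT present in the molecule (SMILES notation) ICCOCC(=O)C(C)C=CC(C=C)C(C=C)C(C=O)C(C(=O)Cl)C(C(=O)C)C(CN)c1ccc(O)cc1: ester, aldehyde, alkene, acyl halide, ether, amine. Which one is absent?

aldehyde: present (CH(CHO) — pendant –CHO: carbonyl C bonded to C and H → aldehyde).
amine: present (CH(CH2NH2) — pendant –CH2NH2: N on sp³ C, no adjacent C=O → amine).
alkene: present (CH=CH — C=C double bond → alkene).
acyl halide: present (CH(COCl) — pendant –C(=O)X: carbonyl C bonded to C and halogen → acyl halide).
ether: present (CH2OCH2 — C–O–C with sp³ carbons on both sides and no adjacent C=O → ether).
ester: no segment matches this pattern.

ester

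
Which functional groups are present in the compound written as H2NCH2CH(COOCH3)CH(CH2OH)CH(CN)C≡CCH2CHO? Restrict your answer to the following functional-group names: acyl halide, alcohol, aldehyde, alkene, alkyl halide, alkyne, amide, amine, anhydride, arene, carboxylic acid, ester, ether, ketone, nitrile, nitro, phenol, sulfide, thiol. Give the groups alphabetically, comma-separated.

–NH2 on an sp³ carbon with no adjacent C=O → amine.
pendant –COOCH3: carbonyl C bonded to C and –OCH3 → ester.
pendant –CH2OH on an sp³ backbone C → alcohol.
pendant –C≡N: nitrile.
C≡C triple bond → alkyne.
terminal –CHO: carbonyl C bonded to H and C → aldehyde.

alcohol, aldehyde, alkyne, amine, ester, nitrile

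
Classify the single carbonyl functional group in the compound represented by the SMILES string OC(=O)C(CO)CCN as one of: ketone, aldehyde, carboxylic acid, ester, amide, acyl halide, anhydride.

The carbonyl is in the HOOC segment: –COOH: carbonyl C bonded to –OH and C → carboxylic acid (the –OH is not a separate alcohol).

carboxylic acid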